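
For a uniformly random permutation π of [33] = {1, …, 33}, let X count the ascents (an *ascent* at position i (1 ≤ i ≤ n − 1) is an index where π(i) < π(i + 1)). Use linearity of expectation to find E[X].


Write X = Σ X_I over i = 1, …, 32, with X_I the indicator of one ascent.
There are 32 indicators.
For each fixed i, the pair (π(i), π(i+1)) is a uniformly random ordered pair of distinct values from {1, …, 33}; by symmetry P[π(i) < π(i+1)] = 1/2.
By linearity: E[X] = 32 · (1/2) = (33 − 1) · (1/2) = 16 ≈ 16.00000.

E[X] = 16 = 16.00000.


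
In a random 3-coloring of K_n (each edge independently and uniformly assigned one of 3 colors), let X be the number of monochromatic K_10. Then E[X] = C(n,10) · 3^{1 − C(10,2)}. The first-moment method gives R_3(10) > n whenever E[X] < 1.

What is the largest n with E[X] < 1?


We need C(n, 10) · 3^{1 − 45} < 1, i.e. C(n, 10) < 3^{45 − 1} = 984770902183611232881.
Check values of n near the boundary:
  n = 570: C(570, 10) = 921524823451961408691; 921524823451961408691 < 984770902183611232881? YES
  n = 571: C(571, 10) = 937951290893172842001; 937951290893172842001 < 984770902183611232881? YES
  n = 572: C(572, 10) = 954640815642161682606; 954640815642161682606 < 984770902183611232881? YES
  n = 573: C(573, 10) = 971597135635805762226; 971597135635805762226 < 984770902183611232881? YES
  n = 574: C(574, 10) = 988824035203816502691; 988824035203816502691 < 984770902183611232881? NO
The largest n with C(n, 10) < 984770902183611232881 is n = 573 (where E[X] = 35985079097622435638/36472996377170786403 ≈ 0.987). Hence R_3(10) > 573, i.e. R_3(10) ≥ 574.

Largest n = 573; hence R_3(10) > 573.


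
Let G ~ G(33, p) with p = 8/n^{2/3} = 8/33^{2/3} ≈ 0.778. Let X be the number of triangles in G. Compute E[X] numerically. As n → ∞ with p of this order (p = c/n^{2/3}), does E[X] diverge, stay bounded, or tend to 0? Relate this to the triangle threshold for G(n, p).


Number of potential triangles: C(33, 3) = 5456.
Each occurs with probability p³ ≈ (0.778)³ ≈ 4.70156e-01.
By linearity: E[X] = C(33, 3)·p³ ≈ 5456 · 4.70156e-01 ≈ 2565.172.
Since α = 2/3 < 1, p = c/n^{2/3} ≫ 1/n is above the triangle threshold p ~ 1/n. Asymptotically E[X] ~ (c³/6)·n^{3(1−α)} = (8³/6)·n^{1} → ∞; triangles are abundant w.h.p.

E[X] ≈ 2565.172; in regime p = Θ(1/n^{2/3}) E[X] diverges (above the triangle threshold p ~ 1/n).


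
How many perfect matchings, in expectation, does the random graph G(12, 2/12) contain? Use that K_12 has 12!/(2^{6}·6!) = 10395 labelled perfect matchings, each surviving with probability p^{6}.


K_12 has 12!/(2^{6}·6!) = 10395 labelled perfect matchings.
For each such perfect matching H, let X_H = 1 if all 6 edges of H are present in G. Then P[X_H = 1] = p^{6} = (1/6)^{6} = 1/46656.
By linearity of expectation: E[X] = Σ_H E[X_H] = 10395 · p^{6} = 10395 · 1/46656 = 385/1728.
Numerically: E[X] ≈ 0.223.

E[X] = 10395 · (1/6)^{6} = 385/1728 ≈ 0.223.


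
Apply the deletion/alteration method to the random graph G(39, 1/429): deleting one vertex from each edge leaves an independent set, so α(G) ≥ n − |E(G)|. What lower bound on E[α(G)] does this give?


E[|E(G)|] = C(39, 2)·p = 741 · (1/429) = 19/11.
E[α(G)] ≥ n − E[|E(G)|] = 39 − 19/11 = 410/11.
Numerically: ≈ 37.272727.
(This is only a lower bound; the true E[α(G)] may be larger.)

E[α(G)] ≥ 410/11 ≈ 37.272727.


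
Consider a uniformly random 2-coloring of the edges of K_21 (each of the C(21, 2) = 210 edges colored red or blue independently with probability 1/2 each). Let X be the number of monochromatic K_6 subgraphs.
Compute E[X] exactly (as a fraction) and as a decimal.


Let X = Σ_S X_S over the C(21, 6) = 54264 subsets S of size 6, where X_S = 1 if the K_6 on S is monochromatic.
For a fixed S, the K_6 on S has C(6, 2) = 15 edges. P[all 15 edges red] = (1/2)^15, and likewise for blue, so P[monochromatic] = 2·(1/2)^15 = 2^{1 − 15} = 1/16384.
Summing: E[X] = C(21, 6) · 2^{1 − 15} = 54264 · 1/16384 = 6783/2048.
Numerically: E[X] ≈ 3.312012.

E[X] = C(21,6)·2^(1−C(6,2)) = 6783/2048 ≈ 3.312012.


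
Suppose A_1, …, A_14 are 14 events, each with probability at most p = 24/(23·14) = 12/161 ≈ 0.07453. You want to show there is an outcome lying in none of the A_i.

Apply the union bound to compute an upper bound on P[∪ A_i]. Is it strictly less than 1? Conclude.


Union bound: P[∪_{i=1}^{14} A_i] ≤ Σ_i P[A_i] ≤ 14·p = 14·(12/161) = 24/23.
Numerically: 24/23 ≈ 1.04348.
Is 24/23 < 1? NO.
Since the bound 24/23 is ≥ 1, the union bound is uninformative here; it does NOT by itself certify existence.

14·p = 24/23 ≈ 1.04348; existence NOT certified by the union bound.


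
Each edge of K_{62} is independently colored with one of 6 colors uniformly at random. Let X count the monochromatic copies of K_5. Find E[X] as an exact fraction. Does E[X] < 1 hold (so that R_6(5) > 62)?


E[X] = C(62, 5) · 6^{1 − 10} = 6471002 · 6^{−9} = 6471002/10077696.
As a reduced fraction: E[X] = 3235501/5038848 ≈ 0.6421113.
Is E[X] < 1? YES.
Since E[X] < 1, there exists a 6-coloring of K_{62} with no monochromatic K_5; hence R_6(5) > 62.

E[X] = 3235501/5038848 ≈ 0.6421113; E[X] < 1, so R_6(5) > 62.


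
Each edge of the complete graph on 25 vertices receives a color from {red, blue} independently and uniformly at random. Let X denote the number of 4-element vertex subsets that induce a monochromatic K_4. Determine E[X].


Let X = Σ_S X_S over the C(25, 4) = 12650 subsets S of size 4, where X_S = 1 if the K_4 on S is monochromatic.
For a fixed S, the K_4 on S has C(4, 2) = 6 edges. P[all 6 edges red] = (1/2)^6, and likewise for blue, so P[monochromatic] = 2·(1/2)^6 = 2^{1 − 6} = 1/32.
By linearity: E[X] = C(25, 4) · 2^{1 − 6} = 12650 · 1/32 = 6325/16.
Numerically: E[X] ≈ 395.31250.

E[X] = C(25,4)·2^(1−C(4,2)) = 6325/16 ≈ 395.31250.


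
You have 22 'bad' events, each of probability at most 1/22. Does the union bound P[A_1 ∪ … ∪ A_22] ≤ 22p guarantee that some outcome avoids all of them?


Union bound: P[∪_{i=1}^{22} A_i] ≤ Σ_i P[A_i] ≤ 22·p = 22·(1/22) = 1.
Numerically: 1 ≈ 1.000000.
Is 1 < 1? NO.
Since the bound 1 is ≥ 1, the union bound is uninformative here; it does NOT by itself certify existence.

22·p = 1 ≈ 1.000000; existence NOT certified by the union bound.


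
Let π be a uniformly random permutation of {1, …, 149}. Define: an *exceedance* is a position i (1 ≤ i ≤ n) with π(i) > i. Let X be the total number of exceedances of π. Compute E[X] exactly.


Write X = Σ_{i=1}^{149} X_i, where X_i = 1_{π(i) > i}.
For each fixed i, π(i) is uniform over {1, …, 149} (marginal of a uniform permutation), so P[π(i) > i] = (n − i)/n. Summing: Σ_{i=1}^{149} (n − i)/n = (0 + 1 + … + 148)/149 = 149(149 − 1)/(2·149) = (149 − 1)/2.
Hence E[X] = Σ_{i=1}^{149} (149 − i)/149 = 74 ≈ 74.0000.

E[X] = 74 = 74.0000.


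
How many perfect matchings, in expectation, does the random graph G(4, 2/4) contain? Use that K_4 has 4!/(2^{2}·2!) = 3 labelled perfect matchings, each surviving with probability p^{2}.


K_4 has 4!/(2^{2}·2!) = 3 labelled perfect matchings.
For each such perfect matching H, let X_H = 1 if all 2 edges of H are present in G. Then P[X_H = 1] = p^{2} = (1/2)^{2} = 1/4.
By linearity: E[X] = Σ_H E[X_H] = 3 · p^{2} = 3 · 1/4 = 3/4.
Numerically: E[X] ≈ 0.75.

E[X] = 3 · (1/2)^{2} = 3/4 ≈ 0.75.


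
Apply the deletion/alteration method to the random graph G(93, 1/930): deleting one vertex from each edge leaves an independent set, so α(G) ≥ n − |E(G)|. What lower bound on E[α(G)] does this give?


E[|E(G)|] = C(93, 2)·p = 4278 · (1/930) = 23/5.
E[α(G)] ≥ n − E[|E(G)|] = 93 − 23/5 = 442/5.
Numerically: ≈ 88.400000.
(This is only a lower bound; the true E[α(G)] may be larger.)

E[α(G)] ≥ 442/5 ≈ 88.400000.


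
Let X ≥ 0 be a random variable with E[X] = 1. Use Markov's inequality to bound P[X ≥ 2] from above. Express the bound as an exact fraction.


μ = E[X] = 1, a = 2.
Markov: P[X ≥ 2] ≤ μ/a = (1)/2 = 1/2.
Numerically: ≈ 0.500.
(Since a = 2 > μ = 1.000, the bound 1/2 is < 1 and informative.)

P[X ≥ 2] ≤ 1/2 ≈ 0.500.


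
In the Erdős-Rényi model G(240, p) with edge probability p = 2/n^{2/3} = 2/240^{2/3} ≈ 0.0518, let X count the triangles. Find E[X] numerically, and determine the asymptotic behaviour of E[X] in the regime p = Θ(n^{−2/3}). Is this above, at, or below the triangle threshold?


Number of potential triangles: C(240, 3) = 2275280.
Each occurs with probability p³ ≈ (0.0518)³ ≈ 1.38889e-04.
By linearity: E[X] = C(240, 3)·p³ ≈ 2275280 · 1.38889e-04 ≈ 316.011.
Since α = 2/3 < 1, p = c/n^{2/3} ≫ 1/n is above the triangle threshold p ~ 1/n. Asymptotically E[X] ~ (c³/6)·n^{3(1−α)} = (2³/6)·n^{1} → ∞; triangles are abundant w.h.p.

E[X] ≈ 316.011; in regime p = Θ(1/n^{2/3}) E[X] diverges (above the triangle threshold p ~ 1/n).


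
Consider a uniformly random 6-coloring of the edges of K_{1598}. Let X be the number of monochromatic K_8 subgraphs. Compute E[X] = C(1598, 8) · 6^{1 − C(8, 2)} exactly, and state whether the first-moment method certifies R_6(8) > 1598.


E[X] = C(1598, 8) · 6^{1 − 28} = 1036267977730442348529 · 6^{−27} = 1036267977730442348529/1023490369077469249536.
As a reduced fraction: E[X] = 115140886414493594281/113721152119718805504 ≈ 1.01248.
Is E[X] < 1? NO.
Since E[X] ≥ 1, the first-moment bound is inconclusive at n = 1598; it does NOT by itself certify R_6(8) > 1598.

E[X] = 115140886414493594281/113721152119718805504 ≈ 1.01248; E[X] ≥ 1; first-moment method inconclusive here.


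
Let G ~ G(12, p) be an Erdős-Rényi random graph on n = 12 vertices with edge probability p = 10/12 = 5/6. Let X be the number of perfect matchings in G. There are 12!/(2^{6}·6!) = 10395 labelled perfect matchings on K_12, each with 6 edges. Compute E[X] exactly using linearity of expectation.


K_12 has 12!/(2^{6}·6!) = 10395 labelled perfect matchings.
For each such perfect matching H, let X_H = 1 if all 6 edges of H are present in G. Then P[X_H = 1] = p^{6} = (5/6)^{6} = 15625/46656.
By linearity of expectation: E[X] = Σ_H E[X_H] = 10395 · p^{6} = 10395 · 15625/46656 = 6015625/1728.
Numerically: E[X] ≈ 3481.26.

E[X] = 10395 · (5/6)^{6} = 6015625/1728 ≈ 3481.26.


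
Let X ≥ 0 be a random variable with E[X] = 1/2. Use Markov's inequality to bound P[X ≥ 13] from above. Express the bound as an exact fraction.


μ = E[X] = 1/2, a = 13.
Markov: P[X ≥ 13] ≤ μ/a = (1/2)/13 = 1/26.
Numerically: ≈ 0.03846.
(Since a = 13 > μ = 0.50000, the bound 1/26 is < 1 and informative.)

P[X ≥ 13] ≤ 1/26 ≈ 0.03846.


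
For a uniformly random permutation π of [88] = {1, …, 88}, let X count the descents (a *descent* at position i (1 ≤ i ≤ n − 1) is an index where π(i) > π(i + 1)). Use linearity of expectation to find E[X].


Write X = Σ X_I over i = 1, …, 87, with X_I the indicator of one descent.
There are 87 indicators.
For each fixed i, the pair (π(i), π(i+1)) is a uniformly random ordered pair of distinct values from {1, …, 88}; by symmetry P[π(i) > π(i+1)] = 1/2.
By linearity: E[X] = 87 · (1/2) = (88 − 1) · (1/2) = 87/2 ≈ 43.500000.

E[X] = 87/2 = 43.500000.


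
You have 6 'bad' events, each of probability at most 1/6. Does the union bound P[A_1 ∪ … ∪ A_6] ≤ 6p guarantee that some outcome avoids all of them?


Union bound: P[∪_{i=1}^{6} A_i] ≤ Σ_i P[A_i] ≤ 6·p = 6·(1/6) = 1.
Numerically: 1 ≈ 1.0000000.
Is 1 < 1? NO.
Since the bound 1 is ≥ 1, the union bound is uninformative here; it does NOT by itself certify existence.

6·p = 1 ≈ 1.0000000; existence NOT certified by the union bound.


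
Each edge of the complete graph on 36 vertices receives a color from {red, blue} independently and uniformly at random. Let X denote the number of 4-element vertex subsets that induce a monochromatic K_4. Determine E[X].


Let X = Σ_S X_S over the C(36, 4) = 58905 subsets S of size 4, where X_S = 1 if the K_4 on S is monochromatic.
For a fixed S, the K_4 on S has C(4, 2) = 6 edges. P[all 6 edges red] = (1/2)^6, and likewise for blue, so P[monochromatic] = 2·(1/2)^6 = 2^{1 − 6} = 1/32.
By linearity of expectation: E[X] = C(36, 4) · 2^{1 − 6} = 58905 · 1/32 = 58905/32.
Numerically: E[X] ≈ 1840.7812.

E[X] = C(36,4)·2^(1−C(4,2)) = 58905/32 ≈ 1840.7812.


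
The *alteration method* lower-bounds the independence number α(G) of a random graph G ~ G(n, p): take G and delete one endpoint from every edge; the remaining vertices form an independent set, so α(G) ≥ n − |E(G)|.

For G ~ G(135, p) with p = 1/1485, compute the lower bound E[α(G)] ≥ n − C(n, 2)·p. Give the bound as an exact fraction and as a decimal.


E[|E(G)|] = C(135, 2)·p = 9045 · (1/1485) = 67/11.
E[α(G)] ≥ n − E[|E(G)|] = 135 − 67/11 = 1418/11.
Numerically: ≈ 128.909.
(This is only a lower bound; the true E[α(G)] may be larger.)

E[α(G)] ≥ 1418/11 ≈ 128.909.


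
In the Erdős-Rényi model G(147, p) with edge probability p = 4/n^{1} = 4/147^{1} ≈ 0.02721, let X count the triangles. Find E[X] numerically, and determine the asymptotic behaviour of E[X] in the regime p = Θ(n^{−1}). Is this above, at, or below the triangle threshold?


Number of potential triangles: C(147, 3) = 518665.
Each occurs with probability p³ ≈ (0.02721)³ ≈ 2.014782e-05.
By linearity: E[X] = C(147, 3)·p³ ≈ 518665 · 2.014782e-05 ≈ 10.4500.
Here α = 1, so p = 4/n is exactly at the triangle threshold p ~ 1/n. Asymptotically E[X] → c³/6 = 4³/6 = 32/3 ≈ 10.6667, a bounded constant. In this regime the triangle count is asymptotically Poisson(c³/6).

E[X] ≈ 10.4500; in regime p = Θ(1/n^{1}) E[X] stays bounded (at the triangle threshold p ~ 1/n).


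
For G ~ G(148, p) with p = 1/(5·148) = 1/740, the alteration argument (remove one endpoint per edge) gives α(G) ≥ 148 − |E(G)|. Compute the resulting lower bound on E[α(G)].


E[|E(G)|] = C(148, 2)·p = 10878 · (1/740) = 147/10.
E[α(G)] ≥ n − E[|E(G)|] = 148 − 147/10 = 1333/10.
Numerically: ≈ 133.300.
(This is only a lower bound; the true E[α(G)] may be larger.)

E[α(G)] ≥ 1333/10 ≈ 133.300.


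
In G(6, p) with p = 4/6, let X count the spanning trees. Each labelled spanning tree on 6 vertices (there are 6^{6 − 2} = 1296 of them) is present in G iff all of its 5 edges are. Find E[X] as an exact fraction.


K_6 has 6^{6 − 2} = 1296 labelled spanning trees.
For each such spanning tree H, let X_H = 1 if all 5 edges of H are present in G. Then P[X_H = 1] = p^{5} = (2/3)^{5} = 32/243.
Summing the indicators: E[X] = Σ_H E[X_H] = 1296 · p^{5} = 1296 · 32/243 = 512/3.
Numerically: E[X] ≈ 170.667.

E[X] = 1296 · (2/3)^{5} = 512/3 ≈ 170.667.


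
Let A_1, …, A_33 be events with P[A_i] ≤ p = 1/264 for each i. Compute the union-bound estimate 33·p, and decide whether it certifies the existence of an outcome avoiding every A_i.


Union bound: P[∪_{i=1}^{33} A_i] ≤ Σ_i P[A_i] ≤ 33·p = 33·(1/264) = 1/8.
Numerically: 1/8 ≈ 0.12500.
Is 1/8 < 1? YES.
Since P[∪ A_i] ≤ 1/8 < 1, the complement has P[∩ A_i^c] ≥ 1 − 1/8 = 7/8 > 0, so some outcome avoids every A_i.

33·p = 1/8 ≈ 0.12500; existence CERTIFIED by the union bound.


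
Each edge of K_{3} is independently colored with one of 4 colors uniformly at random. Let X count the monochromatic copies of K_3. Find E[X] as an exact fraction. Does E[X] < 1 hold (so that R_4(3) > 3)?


E[X] = C(3, 3) · 4^{1 − 3} = 1 · 4^{−2} = 1/16.
As a reduced fraction: E[X] = 1/16 ≈ 0.0625.
Is E[X] < 1? YES.
Since E[X] < 1, there exists a 4-coloring of K_{3} with no monochromatic K_3; hence R_4(3) > 3.

E[X] = 1/16 ≈ 0.0625; E[X] < 1, so R_4(3) > 3.


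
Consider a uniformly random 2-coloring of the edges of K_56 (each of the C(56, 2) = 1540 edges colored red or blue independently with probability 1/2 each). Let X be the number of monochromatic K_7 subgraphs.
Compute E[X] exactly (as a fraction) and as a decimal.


Let X = Σ_S X_S over the C(56, 7) = 231917400 subsets S of size 7, where X_S = 1 if the K_7 on S is monochromatic.
For a fixed S, the K_7 on S has C(7, 2) = 21 edges. P[all 21 edges red] = (1/2)^21, and likewise for blue, so P[monochromatic] = 2·(1/2)^21 = 2^{1 − 21} = 1/1048576.
By linearity of expectation: E[X] = C(56, 7) · 2^{1 − 21} = 231917400 · 1/1048576 = 28989675/131072.
Numerically: E[X] ≈ 221.174.

E[X] = C(56,7)·2^(1−C(7,2)) = 28989675/131072 ≈ 221.174.


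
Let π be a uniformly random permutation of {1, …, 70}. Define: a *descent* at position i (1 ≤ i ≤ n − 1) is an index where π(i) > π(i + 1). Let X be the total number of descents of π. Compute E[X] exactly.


Write X = Σ X_I over i = 1, …, 69, with X_I the indicator of one descent.
There are 69 indicators.
For each fixed i, the pair (π(i), π(i+1)) is a uniformly random ordered pair of distinct values from {1, …, 70}; by symmetry P[π(i) > π(i+1)] = 1/2.
By linearity: E[X] = 69 · (1/2) = (70 − 1) · (1/2) = 69/2 ≈ 34.5000.

E[X] = 69/2 = 34.5000.


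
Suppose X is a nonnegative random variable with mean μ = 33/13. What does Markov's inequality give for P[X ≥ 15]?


μ = E[X] = 33/13, a = 15.
Markov: P[X ≥ 15] ≤ μ/a = (33/13)/15 = 11/65.
Numerically: ≈ 0.169.
(Since a = 15 > μ = 2.538, the bound 11/65 is < 1 and informative.)

P[X ≥ 15] ≤ 11/65 ≈ 0.169.


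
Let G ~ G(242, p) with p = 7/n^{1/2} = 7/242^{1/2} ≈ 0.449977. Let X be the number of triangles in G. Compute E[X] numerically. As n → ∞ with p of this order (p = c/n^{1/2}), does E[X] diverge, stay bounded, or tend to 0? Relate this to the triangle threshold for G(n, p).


Number of potential triangles: C(242, 3) = 2332880.
Each occurs with probability p³ ≈ (0.449977)³ ≈ 9.11110541e-02.
By linearity: E[X] = C(242, 3)·p³ ≈ 2332880 · 9.11110541e-02 ≈ 212551.155830.
Since α = 1/2 < 1, p = c/n^{1/2} ≫ 1/n is above the triangle threshold p ~ 1/n. Asymptotically E[X] ~ (c³/6)·n^{3(1−α)} = (7³/6)·n^{1.5} → ∞; triangles are abundant w.h.p.

E[X] ≈ 212551.155830; in regime p = Θ(1/n^{1/2}) E[X] diverges (above the triangle threshold p ~ 1/n).


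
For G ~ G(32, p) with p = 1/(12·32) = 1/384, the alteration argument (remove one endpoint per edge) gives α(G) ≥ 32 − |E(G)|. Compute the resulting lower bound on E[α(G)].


E[|E(G)|] = C(32, 2)·p = 496 · (1/384) = 31/24.
E[α(G)] ≥ n − E[|E(G)|] = 32 − 31/24 = 737/24.
Numerically: ≈ 30.70833.
(This is only a lower bound; the true E[α(G)] may be larger.)

E[α(G)] ≥ 737/24 ≈ 30.70833.


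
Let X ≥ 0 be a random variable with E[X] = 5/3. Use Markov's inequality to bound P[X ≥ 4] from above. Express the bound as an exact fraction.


μ = E[X] = 5/3, a = 4.
Markov: P[X ≥ 4] ≤ μ/a = (5/3)/4 = 5/12.
Numerically: ≈ 0.417.
(Since a = 4 > μ = 1.667, the bound 5/12 is < 1 and informative.)

P[X ≥ 4] ≤ 5/12 ≈ 0.417.


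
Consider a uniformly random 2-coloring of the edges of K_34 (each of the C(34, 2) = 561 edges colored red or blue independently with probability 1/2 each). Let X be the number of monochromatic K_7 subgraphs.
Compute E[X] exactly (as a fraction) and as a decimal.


Let X = Σ_S X_S over the C(34, 7) = 5379616 subsets S of size 7, where X_S = 1 if the K_7 on S is monochromatic.
For a fixed S, the K_7 on S has C(7, 2) = 21 edges. P[all 21 edges red] = (1/2)^21, and likewise for blue, so P[monochromatic] = 2·(1/2)^21 = 2^{1 − 21} = 1/1048576.
Summing: E[X] = C(34, 7) · 2^{1 − 21} = 5379616 · 1/1048576 = 168113/32768.
Numerically: E[X] ≈ 5.130.

E[X] = C(34,7)·2^(1−C(7,2)) = 168113/32768 ≈ 5.130.


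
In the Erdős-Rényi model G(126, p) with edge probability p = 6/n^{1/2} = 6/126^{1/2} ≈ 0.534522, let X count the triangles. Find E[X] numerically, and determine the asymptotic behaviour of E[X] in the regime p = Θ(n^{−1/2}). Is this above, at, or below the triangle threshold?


Number of potential triangles: C(126, 3) = 325500.
Each occurs with probability p³ ≈ (0.534522)³ ≈ 1.52720710e-01.
By linearity: E[X] = C(126, 3)·p³ ≈ 325500 · 1.52720710e-01 ≈ 49710.590996.
Since α = 1/2 < 1, p = c/n^{1/2} ≫ 1/n is above the triangle threshold p ~ 1/n. Asymptotically E[X] ~ (c³/6)·n^{3(1−α)} = (6³/6)·n^{1.5} → ∞; triangles are abundant w.h.p.

E[X] ≈ 49710.590996; in regime p = Θ(1/n^{1/2}) E[X] diverges (above the triangle threshold p ~ 1/n).


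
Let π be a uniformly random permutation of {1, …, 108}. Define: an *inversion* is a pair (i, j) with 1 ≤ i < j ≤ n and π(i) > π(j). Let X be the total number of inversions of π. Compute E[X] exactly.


Write X = Σ X_I over the C(108, 2) = 5778 pairs i < j, with X_I the indicator of one inversion.
There are 5778 indicators.
For each fixed pair i < j, the values π(i) and π(j) are two distinct elements of {1, …, 108} in uniformly random order; by symmetry P[π(i) > π(j)] = 1/2.
By linearity: E[X] = 5778 · (1/2) = C(108, 2) · (1/2) = 5778/2 = 2889 ≈ 2889.0000.

E[X] = 2889 = 2889.0000.


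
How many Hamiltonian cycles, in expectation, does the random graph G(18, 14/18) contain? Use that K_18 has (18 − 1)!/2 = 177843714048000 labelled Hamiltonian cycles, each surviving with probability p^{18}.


K_18 has (18 − 1)!/2 = 177843714048000 labelled Hamiltonian cycles.
For each such Hamiltonian cycle H, let X_H = 1 if all 18 edges of H are present in G. Then P[X_H = 1] = p^{18} = (7/9)^{18} = 1628413597910449/150094635296999121.
Summing the indicators: E[X] = Σ_H E[X_H] = 177843714048000 · p^{18} = 177843714048000 · 1628413597910449/150094635296999121 = 397260798708725298034688000/205891132094649.
Numerically: E[X] ≈ 1.93e+12.

E[X] = 177843714048000 · (7/9)^{18} = 397260798708725298034688000/205891132094649 ≈ 1.93e+12.


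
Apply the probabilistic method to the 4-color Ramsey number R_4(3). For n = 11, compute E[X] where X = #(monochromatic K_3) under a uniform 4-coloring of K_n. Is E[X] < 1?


E[X] = C(11, 3) · 4^{1 − 3} = 165 · 4^{−2} = 165/16.
As a reduced fraction: E[X] = 165/16 ≈ 10.312.
Is E[X] < 1? NO.
Since E[X] ≥ 1, the first-moment bound is inconclusive at n = 11; it does NOT by itself certify R_4(3) > 11.

E[X] = 165/16 ≈ 10.312; E[X] ≥ 1; first-moment method inconclusive here.


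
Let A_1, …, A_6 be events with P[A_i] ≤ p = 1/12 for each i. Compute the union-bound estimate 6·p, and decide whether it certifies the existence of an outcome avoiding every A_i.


Union bound: P[∪_{i=1}^{6} A_i] ≤ Σ_i P[A_i] ≤ 6·p = 6·(1/12) = 1/2.
Numerically: 1/2 ≈ 0.50000.
Is 1/2 < 1? YES.
Since P[∪ A_i] ≤ 1/2 < 1, the complement has P[∩ A_i^c] ≥ 1 − 1/2 = 1/2 > 0, so some outcome avoids every A_i.

6·p = 1/2 ≈ 0.50000; existence CERTIFIED by the union bound.


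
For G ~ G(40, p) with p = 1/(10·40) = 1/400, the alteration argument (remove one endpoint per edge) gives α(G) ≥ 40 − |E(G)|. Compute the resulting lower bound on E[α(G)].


E[|E(G)|] = C(40, 2)·p = 780 · (1/400) = 39/20.
E[α(G)] ≥ n − E[|E(G)|] = 40 − 39/20 = 761/20.
Numerically: ≈ 38.0500.
(This is only a lower bound; the true E[α(G)] may be larger.)

E[α(G)] ≥ 761/20 ≈ 38.0500.


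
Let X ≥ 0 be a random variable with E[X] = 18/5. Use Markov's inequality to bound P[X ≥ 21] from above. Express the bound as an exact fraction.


μ = E[X] = 18/5, a = 21.
Markov: P[X ≥ 21] ≤ μ/a = (18/5)/21 = 6/35.
Numerically: ≈ 0.171429.
(Since a = 21 > μ = 3.600000, the bound 6/35 is < 1 and informative.)

P[X ≥ 21] ≤ 6/35 ≈ 0.171429.


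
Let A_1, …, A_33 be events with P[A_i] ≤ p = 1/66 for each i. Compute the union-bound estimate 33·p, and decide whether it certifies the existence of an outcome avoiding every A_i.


Union bound: P[∪_{i=1}^{33} A_i] ≤ Σ_i P[A_i] ≤ 33·p = 33·(1/66) = 1/2.
Numerically: 1/2 ≈ 0.500000.
Is 1/2 < 1? YES.
Since P[∪ A_i] ≤ 1/2 < 1, the complement has P[∩ A_i^c] ≥ 1 − 1/2 = 1/2 > 0, so some outcome avoids every A_i.

33·p = 1/2 ≈ 0.500000; existence CERTIFIED by the union bound.


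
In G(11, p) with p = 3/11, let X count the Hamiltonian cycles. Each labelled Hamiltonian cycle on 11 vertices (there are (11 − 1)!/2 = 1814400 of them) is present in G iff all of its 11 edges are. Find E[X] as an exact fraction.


K_11 has (11 − 1)!/2 = 1814400 labelled Hamiltonian cycles.
For each such Hamiltonian cycle H, let X_H = 1 if all 11 edges of H are present in G. Then P[X_H = 1] = p^{11} = (3/11)^{11} = 177147/285311670611.
Summing the indicators: E[X] = Σ_H E[X_H] = 1814400 · p^{11} = 1814400 · 177147/285311670611 = 321415516800/285311670611.
Numerically: E[X] ≈ 1.13.

E[X] = 1814400 · (3/11)^{11} = 321415516800/285311670611 ≈ 1.13.


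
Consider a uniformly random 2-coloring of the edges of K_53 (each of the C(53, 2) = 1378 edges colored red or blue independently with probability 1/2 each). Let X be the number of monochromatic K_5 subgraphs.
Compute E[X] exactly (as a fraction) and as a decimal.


Let X = Σ_S X_S over the C(53, 5) = 2869685 subsets S of size 5, where X_S = 1 if the K_5 on S is monochromatic.
For a fixed S, the K_5 on S has C(5, 2) = 10 edges. P[all 10 edges red] = (1/2)^10, and likewise for blue, so P[monochromatic] = 2·(1/2)^10 = 2^{1 − 10} = 1/512.
By linearity of expectation: E[X] = C(53, 5) · 2^{1 − 10} = 2869685 · 1/512 = 2869685/512.
Numerically: E[X] ≈ 5604.85352.

E[X] = C(53,5)·2^(1−C(5,2)) = 2869685/512 ≈ 5604.85352.


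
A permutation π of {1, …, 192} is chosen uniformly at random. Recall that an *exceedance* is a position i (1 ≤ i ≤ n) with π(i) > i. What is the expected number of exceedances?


Write X = Σ_{i=1}^{192} X_i, where X_i = 1_{π(i) > i}.
For each fixed i, π(i) is uniform over {1, …, 192} (marginal of a uniform permutation), so P[π(i) > i] = (n − i)/n. Summing: Σ_{i=1}^{192} (n − i)/n = (0 + 1 + … + 191)/192 = 192(192 − 1)/(2·192) = (192 − 1)/2.
Hence E[X] = Σ_{i=1}^{192} (192 − i)/192 = 191/2 ≈ 95.5000.

E[X] = 191/2 = 95.5000.


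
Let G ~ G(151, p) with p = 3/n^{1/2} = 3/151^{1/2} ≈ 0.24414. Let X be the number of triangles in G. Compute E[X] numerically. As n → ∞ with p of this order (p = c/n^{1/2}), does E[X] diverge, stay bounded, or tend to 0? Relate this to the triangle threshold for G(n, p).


Number of potential triangles: C(151, 3) = 562475.
Each occurs with probability p³ ≈ (0.24414)³ ≈ 1.4551184e-02.
By linearity: E[X] = C(151, 3)·p³ ≈ 562475 · 1.4551184e-02 ≈ 8184.67742.
Since α = 1/2 < 1, p = c/n^{1/2} ≫ 1/n is above the triangle threshold p ~ 1/n. Asymptotically E[X] ~ (c³/6)·n^{3(1−α)} = (3³/6)·n^{1.5} → ∞; triangles are abundant w.h.p.

E[X] ≈ 8184.67742; in regime p = Θ(1/n^{1/2}) E[X] diverges (above the triangle threshold p ~ 1/n).


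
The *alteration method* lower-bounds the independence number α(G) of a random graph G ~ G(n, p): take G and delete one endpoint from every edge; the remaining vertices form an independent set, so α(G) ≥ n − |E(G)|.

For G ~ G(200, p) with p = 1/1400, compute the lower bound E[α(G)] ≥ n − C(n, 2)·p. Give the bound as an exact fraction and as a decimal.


E[|E(G)|] = C(200, 2)·p = 19900 · (1/1400) = 199/14.
E[α(G)] ≥ n − E[|E(G)|] = 200 − 199/14 = 2601/14.
Numerically: ≈ 185.7857.
(This is only a lower bound; the true E[α(G)] may be larger.)

E[α(G)] ≥ 2601/14 ≈ 185.7857.


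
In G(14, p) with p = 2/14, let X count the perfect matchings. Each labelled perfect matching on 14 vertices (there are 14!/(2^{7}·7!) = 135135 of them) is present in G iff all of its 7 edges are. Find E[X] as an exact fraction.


K_14 has 14!/(2^{7}·7!) = 135135 labelled perfect matchings.
For each such perfect matching H, let X_H = 1 if all 7 edges of H are present in G. Then P[X_H = 1] = p^{7} = (1/7)^{7} = 1/823543.
Summing the indicators: E[X] = Σ_H E[X_H] = 135135 · p^{7} = 135135 · 1/823543 = 19305/117649.
Numerically: E[X] ≈ 0.16409.

E[X] = 135135 · (1/7)^{7} = 19305/117649 ≈ 0.16409.


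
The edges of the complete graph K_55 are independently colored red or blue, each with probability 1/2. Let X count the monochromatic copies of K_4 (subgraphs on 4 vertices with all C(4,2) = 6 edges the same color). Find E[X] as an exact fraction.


Let X = Σ_S X_S over the C(55, 4) = 341055 subsets S of size 4, where X_S = 1 if the K_4 on S is monochromatic.
For a fixed S, the K_4 on S has C(4, 2) = 6 edges. P[all 6 edges red] = (1/2)^6, and likewise for blue, so P[monochromatic] = 2·(1/2)^6 = 2^{1 − 6} = 1/32.
By linearity of expectation: E[X] = C(55, 4) · 2^{1 − 6} = 341055 · 1/32 = 341055/32.
Numerically: E[X] ≈ 10657.96875.

E[X] = C(55,4)·2^(1−C(4,2)) = 341055/32 ≈ 10657.96875.


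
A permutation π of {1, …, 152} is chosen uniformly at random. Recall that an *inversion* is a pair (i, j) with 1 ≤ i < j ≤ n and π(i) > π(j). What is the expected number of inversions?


Write X = Σ X_I over the C(152, 2) = 11476 pairs i < j, with X_I the indicator of one inversion.
There are 11476 indicators.
For each fixed pair i < j, the values π(i) and π(j) are two distinct elements of {1, …, 152} in uniformly random order; by symmetry P[π(i) > π(j)] = 1/2.
By linearity: E[X] = 11476 · (1/2) = C(152, 2) · (1/2) = 11476/2 = 5738 ≈ 5738.0000.

E[X] = 5738 = 5738.0000.


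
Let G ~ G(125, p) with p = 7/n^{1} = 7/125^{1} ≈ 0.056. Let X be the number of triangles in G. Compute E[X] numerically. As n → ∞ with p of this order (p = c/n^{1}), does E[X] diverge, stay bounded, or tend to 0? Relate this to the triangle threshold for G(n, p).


Number of potential triangles: C(125, 3) = 317750.
Each occurs with probability p³ ≈ (0.056)³ ≈ 1.756160e-04.
By linearity: E[X] = C(125, 3)·p³ ≈ 317750 · 1.756160e-04 ≈ 55.8020.
Here α = 1, so p = 7/n is exactly at the triangle threshold p ~ 1/n. Asymptotically E[X] → c³/6 = 7³/6 = 343/6 ≈ 57.1667, a bounded constant. In this regime the triangle count is asymptotically Poisson(c³/6).

E[X] ≈ 55.8020; in regime p = Θ(1/n^{1}) E[X] stays bounded (at the triangle threshold p ~ 1/n).


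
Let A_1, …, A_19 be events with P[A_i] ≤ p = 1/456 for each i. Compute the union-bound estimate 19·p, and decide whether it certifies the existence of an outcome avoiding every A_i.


Union bound: P[∪_{i=1}^{19} A_i] ≤ Σ_i P[A_i] ≤ 19·p = 19·(1/456) = 1/24.
Numerically: 1/24 ≈ 0.0417.
Is 1/24 < 1? YES.
Since P[∪ A_i] ≤ 1/24 < 1, the complement has P[∩ A_i^c] ≥ 1 − 1/24 = 23/24 > 0, so some outcome avoids every A_i.

19·p = 1/24 ≈ 0.0417; existence CERTIFIED by the union bound.


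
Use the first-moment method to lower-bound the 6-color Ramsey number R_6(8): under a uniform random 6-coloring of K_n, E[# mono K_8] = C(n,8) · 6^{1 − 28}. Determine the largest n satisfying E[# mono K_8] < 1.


We need C(n, 8) · 6^{1 − 28} < 1, i.e. C(n, 8) < 6^{28 − 1} = 1023490369077469249536.
Check values of n near the boundary:
  n = 1592: C(1592, 8) = 1005480414540892933435; 1005480414540892933435 < 1023490369077469249536? YES
  n = 1593: C(1593, 8) = 1010555394551193970323; 1010555394551193970323 < 1023490369077469249536? YES
  n = 1594: C(1594, 8) = 1015652773590544255167; 1015652773590544255167 < 1023490369077469249536? YES
  n = 1595: C(1595, 8) = 1020772636343363633895; 1020772636343363633895 < 1023490369077469249536? YES
  n = 1596: C(1596, 8) = 1025915067760710553965; 1025915067760710553965 < 1023490369077469249536? NO
The largest n with C(n, 8) < 1023490369077469249536 is n = 1595 (where E[X] = 113419181815929292655/113721152119718805504 ≈ 0.997345). Hence R_6(8) > 1595, i.e. R_6(8) ≥ 1596.

Largest n = 1595; hence R_6(8) > 1595.


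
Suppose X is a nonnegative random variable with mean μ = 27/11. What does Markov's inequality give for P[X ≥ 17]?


μ = E[X] = 27/11, a = 17.
Markov: P[X ≥ 17] ≤ μ/a = (27/11)/17 = 27/187.
Numerically: ≈ 0.144.
(Since a = 17 > μ = 2.455, the bound 27/187 is < 1 and informative.)

P[X ≥ 17] ≤ 27/187 ≈ 0.144.


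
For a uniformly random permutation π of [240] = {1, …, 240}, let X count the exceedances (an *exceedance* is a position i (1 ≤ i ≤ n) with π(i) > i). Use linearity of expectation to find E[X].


Write X = Σ_{i=1}^{240} X_i, where X_i = 1_{π(i) > i}.
For each fixed i, π(i) is uniform over {1, …, 240} (marginal of a uniform permutation), so P[π(i) > i] = (n − i)/n. Summing: Σ_{i=1}^{240} (n − i)/n = (0 + 1 + … + 239)/240 = 240(240 − 1)/(2·240) = (240 − 1)/2.
Hence E[X] = Σ_{i=1}^{240} (240 − i)/240 = 239/2 ≈ 119.500.

E[X] = 239/2 = 119.500.


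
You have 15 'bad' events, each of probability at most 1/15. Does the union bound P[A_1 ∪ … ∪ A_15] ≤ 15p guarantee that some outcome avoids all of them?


Union bound: P[∪_{i=1}^{15} A_i] ≤ Σ_i P[A_i] ≤ 15·p = 15·(1/15) = 1.
Numerically: 1 ≈ 1.00000.
Is 1 < 1? NO.
Since the bound 1 is ≥ 1, the union bound is uninformative here; it does NOT by itself certify existence.

15·p = 1 ≈ 1.00000; existence NOT certified by the union bound.


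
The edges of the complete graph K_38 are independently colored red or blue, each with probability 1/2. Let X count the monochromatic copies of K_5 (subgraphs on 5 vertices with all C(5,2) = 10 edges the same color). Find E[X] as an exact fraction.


Let X = Σ_S X_S over the C(38, 5) = 501942 subsets S of size 5, where X_S = 1 if the K_5 on S is monochromatic.
For a fixed S, the K_5 on S has C(5, 2) = 10 edges. P[all 10 edges red] = (1/2)^10, and likewise for blue, so P[monochromatic] = 2·(1/2)^10 = 2^{1 − 10} = 1/512.
Summing: E[X] = C(38, 5) · 2^{1 − 10} = 501942 · 1/512 = 250971/256.
Numerically: E[X] ≈ 980.355.

E[X] = C(38,5)·2^(1−C(5,2)) = 250971/256 ≈ 980.355.


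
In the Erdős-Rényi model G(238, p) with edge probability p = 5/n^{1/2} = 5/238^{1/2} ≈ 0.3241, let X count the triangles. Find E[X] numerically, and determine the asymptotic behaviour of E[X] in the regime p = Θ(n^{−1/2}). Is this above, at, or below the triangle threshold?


Number of potential triangles: C(238, 3) = 2218636.
Each occurs with probability p³ ≈ (0.3241)³ ≈ 3.4044313e-02.
By linearity: E[X] = C(238, 3)·p³ ≈ 2218636 · 3.4044313e-02 ≈ 75531.93889.
Since α = 1/2 < 1, p = c/n^{1/2} ≫ 1/n is above the triangle threshold p ~ 1/n. Asymptotically E[X] ~ (c³/6)·n^{3(1−α)} = (5³/6)·n^{1.5} → ∞; triangles are abundant w.h.p.

E[X] ≈ 75531.93889; in regime p = Θ(1/n^{1/2}) E[X] diverges (above the triangle threshold p ~ 1/n).


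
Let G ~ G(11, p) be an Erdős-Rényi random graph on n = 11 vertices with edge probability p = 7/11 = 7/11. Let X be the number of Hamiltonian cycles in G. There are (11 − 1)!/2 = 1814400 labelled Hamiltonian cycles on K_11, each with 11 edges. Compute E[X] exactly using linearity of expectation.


K_11 has (11 − 1)!/2 = 1814400 labelled Hamiltonian cycles.
For each such Hamiltonian cycle H, let X_H = 1 if all 11 edges of H are present in G. Then P[X_H = 1] = p^{11} = (7/11)^{11} = 1977326743/285311670611.
Summing the indicators: E[X] = Σ_H E[X_H] = 1814400 · p^{11} = 1814400 · 1977326743/285311670611 = 3587661642499200/285311670611.
Numerically: E[X] ≈ 1.257e+04.

E[X] = 1814400 · (7/11)^{11} = 3587661642499200/285311670611 ≈ 1.257e+04.


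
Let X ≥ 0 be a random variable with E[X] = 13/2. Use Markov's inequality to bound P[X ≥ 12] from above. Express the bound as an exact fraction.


μ = E[X] = 13/2, a = 12.
Markov: P[X ≥ 12] ≤ μ/a = (13/2)/12 = 13/24.
Numerically: ≈ 0.542.
(Since a = 12 > μ = 6.500, the bound 13/24 is < 1 and informative.)

P[X ≥ 12] ≤ 13/24 ≈ 0.542.


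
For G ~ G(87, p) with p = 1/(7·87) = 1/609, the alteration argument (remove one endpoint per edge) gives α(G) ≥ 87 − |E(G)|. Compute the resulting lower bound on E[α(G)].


E[|E(G)|] = C(87, 2)·p = 3741 · (1/609) = 43/7.
E[α(G)] ≥ n − E[|E(G)|] = 87 − 43/7 = 566/7.
Numerically: ≈ 80.857.
(This is only a lower bound; the true E[α(G)] may be larger.)

E[α(G)] ≥ 566/7 ≈ 80.857.


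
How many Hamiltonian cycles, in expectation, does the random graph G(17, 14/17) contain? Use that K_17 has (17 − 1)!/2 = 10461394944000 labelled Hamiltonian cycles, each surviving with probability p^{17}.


K_17 has (17 − 1)!/2 = 10461394944000 labelled Hamiltonian cycles.
For each such Hamiltonian cycle H, let X_H = 1 if all 17 edges of H are present in G. Then P[X_H = 1] = p^{17} = (14/17)^{17} = 30491346729331195904/827240261886336764177.
Summing the indicators: E[X] = Σ_H E[X_H] = 10461394944000 · p^{17} = 10461394944000 · 30491346729331195904/827240261886336764177 = 318982020509976309331579109376000/827240261886336764177.
Numerically: E[X] ≈ 3.85598e+11.

E[X] = 10461394944000 · (14/17)^{17} = 318982020509976309331579109376000/827240261886336764177 ≈ 3.85598e+11.


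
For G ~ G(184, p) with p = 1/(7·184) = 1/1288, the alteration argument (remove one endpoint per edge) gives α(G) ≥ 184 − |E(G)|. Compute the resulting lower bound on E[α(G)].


E[|E(G)|] = C(184, 2)·p = 16836 · (1/1288) = 183/14.
E[α(G)] ≥ n − E[|E(G)|] = 184 − 183/14 = 2393/14.
Numerically: ≈ 170.928571.
(This is only a lower bound; the true E[α(G)] may be larger.)

E[α(G)] ≥ 2393/14 ≈ 170.928571.


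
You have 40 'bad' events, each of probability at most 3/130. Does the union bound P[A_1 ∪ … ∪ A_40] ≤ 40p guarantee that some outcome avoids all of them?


Union bound: P[∪_{i=1}^{40} A_i] ≤ Σ_i P[A_i] ≤ 40·p = 40·(3/130) = 12/13.
Numerically: 12/13 ≈ 0.923.
Is 12/13 < 1? YES.
Since P[∪ A_i] ≤ 12/13 < 1, the complement has P[∩ A_i^c] ≥ 1 − 12/13 = 1/13 > 0, so some outcome avoids every A_i.

40·p = 12/13 ≈ 0.923; existence CERTIFIED by the union bound.


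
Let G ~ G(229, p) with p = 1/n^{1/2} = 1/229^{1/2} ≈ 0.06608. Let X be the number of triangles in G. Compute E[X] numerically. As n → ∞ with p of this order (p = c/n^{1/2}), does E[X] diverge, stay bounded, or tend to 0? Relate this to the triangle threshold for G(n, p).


Number of potential triangles: C(229, 3) = 1975354.
Each occurs with probability p³ ≈ (0.06608)³ ≈ 2.885671e-04.
By linearity: E[X] = C(229, 3)·p³ ≈ 1975354 · 2.885671e-04 ≈ 570.0221.
Since α = 1/2 < 1, p = c/n^{1/2} ≫ 1/n is above the triangle threshold p ~ 1/n. Asymptotically E[X] ~ (c³/6)·n^{3(1−α)} = (1³/6)·n^{1.5} → ∞; triangles are abundant w.h.p.

E[X] ≈ 570.0221; in regime p = Θ(1/n^{1/2}) E[X] diverges (above the triangle threshold p ~ 1/n).


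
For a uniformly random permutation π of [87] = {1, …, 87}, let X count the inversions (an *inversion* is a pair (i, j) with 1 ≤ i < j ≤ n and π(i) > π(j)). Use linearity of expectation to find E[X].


Write X = Σ X_I over the C(87, 2) = 3741 pairs i < j, with X_I the indicator of one inversion.
There are 3741 indicators.
For each fixed pair i < j, the values π(i) and π(j) are two distinct elements of {1, …, 87} in uniformly random order; by symmetry P[π(i) > π(j)] = 1/2.
By linearity: E[X] = 3741 · (1/2) = C(87, 2) · (1/2) = 3741/2 = 3741/2 ≈ 1870.500000.

E[X] = 3741/2 = 1870.500000.


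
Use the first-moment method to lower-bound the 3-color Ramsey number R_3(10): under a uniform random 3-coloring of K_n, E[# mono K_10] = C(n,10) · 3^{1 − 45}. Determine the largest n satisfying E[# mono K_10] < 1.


We need C(n, 10) · 3^{1 − 45} < 1, i.e. C(n, 10) < 3^{45 − 1} = 984770902183611232881.
Check values of n near the boundary:
  n = 570: C(570, 10) = 921524823451961408691; 921524823451961408691 < 984770902183611232881? YES
  n = 571: C(571, 10) = 937951290893172842001; 937951290893172842001 < 984770902183611232881? YES
  n = 572: C(572, 10) = 954640815642161682606; 954640815642161682606 < 984770902183611232881? YES
  n = 573: C(573, 10) = 971597135635805762226; 971597135635805762226 < 984770902183611232881? YES
  n = 574: C(574, 10) = 988824035203816502691; 988824035203816502691 < 984770902183611232881? NO
The largest n with C(n, 10) < 984770902183611232881 is n = 573 (where E[X] = 35985079097622435638/36472996377170786403 ≈ 0.9866225). Hence R_3(10) > 573, i.e. R_3(10) ≥ 574.

Largest n = 573; hence R_3(10) > 573.
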